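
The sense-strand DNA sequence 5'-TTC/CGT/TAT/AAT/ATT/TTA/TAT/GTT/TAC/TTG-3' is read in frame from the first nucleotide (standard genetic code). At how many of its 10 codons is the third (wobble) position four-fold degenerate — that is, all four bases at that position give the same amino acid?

2

Codon 1 TTC (Phe): third position 2-fold.
Codon 2 CGT (Arg): third position 4-fold.
Codon 3 TAT (Tyr): third position 2-fold.
Codon 4 AAT (Asn): third position 2-fold.
Codon 5 ATT (Ile): third position 3-fold.
Codon 6 TTA (Leu): third position 2-fold.
Codon 7 TAT (Tyr): third position 2-fold.
Codon 8 GTT (Val): third position 4-fold.
Codon 9 TAC (Tyr): third position 2-fold.
Codon 10 TTG (Leu): third position 2-fold.
Four-fold degenerate third positions: 2.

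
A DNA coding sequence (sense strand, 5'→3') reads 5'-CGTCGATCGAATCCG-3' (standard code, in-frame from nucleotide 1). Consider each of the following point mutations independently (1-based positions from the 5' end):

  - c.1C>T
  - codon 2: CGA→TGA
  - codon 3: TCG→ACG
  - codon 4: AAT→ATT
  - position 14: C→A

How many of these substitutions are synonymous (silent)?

0

Codon 1: CGT (Arg) → TGT (Cys) — missense.
Codon 2: CGA (Arg) → TGA (Stop) — nonsense.
Codon 3: TCG (Ser) → ACG (Thr) — missense.
Codon 4: AAT (Asn) → ATT (Ile) — missense.
Codon 5: CCG (Pro) → CAG (Gln) — missense.
Synonymous: 0 of 5.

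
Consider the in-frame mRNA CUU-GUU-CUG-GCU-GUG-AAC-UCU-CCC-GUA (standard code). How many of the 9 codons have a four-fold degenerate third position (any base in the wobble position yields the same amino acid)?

Codon 1 CUU (Leu): third position 4-fold.
Codon 2 GUU (Val): third position 4-fold.
Codon 3 CUG (Leu): third position 4-fold.
Codon 4 GCU (Ala): third position 4-fold.
Codon 5 GUG (Val): third position 4-fold.
Codon 6 AAC (Asn): third position 2-fold.
Codon 7 UCU (Ser): third position 4-fold.
Codon 8 CCC (Pro): third position 4-fold.
Codon 9 GUA (Val): third position 4-fold.
Four-fold degenerate third positions: 8.

8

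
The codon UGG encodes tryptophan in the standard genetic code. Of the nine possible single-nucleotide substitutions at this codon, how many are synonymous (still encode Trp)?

Position 1: none → 0 synonymous.
Position 2: none → 0 synonymous.
Position 3: none → 0 synonymous.
Total: 0 + 0 + 0 = 0.

0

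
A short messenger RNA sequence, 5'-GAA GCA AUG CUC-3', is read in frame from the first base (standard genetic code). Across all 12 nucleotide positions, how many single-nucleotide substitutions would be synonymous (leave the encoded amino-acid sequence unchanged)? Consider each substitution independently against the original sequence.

7

Codon 1 (GAA, Glu): 1 synonymous substitution.
Codon 2 (GCA, Ala): 3 synonymous substitutions.
Codon 3 (AUG, Met): 0 synonymous substitutions.
Codon 4 (CUC, Leu): 3 synonymous substitutions.
Total: 1 + 3 + 0 + 3 = 7.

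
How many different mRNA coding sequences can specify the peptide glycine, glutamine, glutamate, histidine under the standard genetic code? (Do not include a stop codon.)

32

Gly: 4 codons.
Gln: 2 codons.
Glu: 2 codons.
His: 2 codons.
4 × 2 × 2 × 2 = 32.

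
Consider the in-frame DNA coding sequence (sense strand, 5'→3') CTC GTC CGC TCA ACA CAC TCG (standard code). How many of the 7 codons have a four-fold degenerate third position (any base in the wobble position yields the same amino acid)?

Codon 1 CTC (Leu): third position 4-fold.
Codon 2 GTC (Val): third position 4-fold.
Codon 3 CGC (Arg): third position 4-fold.
Codon 4 TCA (Ser): third position 4-fold.
Codon 5 ACA (Thr): third position 4-fold.
Codon 6 CAC (His): third position 2-fold.
Codon 7 TCG (Ser): third position 4-fold.
Four-fold degenerate third positions: 6.

6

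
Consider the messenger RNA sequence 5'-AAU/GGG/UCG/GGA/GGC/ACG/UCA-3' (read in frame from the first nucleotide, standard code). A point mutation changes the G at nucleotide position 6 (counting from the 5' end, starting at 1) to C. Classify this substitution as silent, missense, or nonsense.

silent

Position 6 falls in codon 2: GGG → Gly.
After the substitution the codon is GGC → Gly.
Both encode Gly, so the change is synonymous.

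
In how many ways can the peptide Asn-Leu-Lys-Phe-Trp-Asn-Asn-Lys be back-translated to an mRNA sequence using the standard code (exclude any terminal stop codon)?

Asn: 2 codons.
Leu: 6 codons.
Lys: 2 codons.
Phe: 2 codons.
Trp: 1 codon.
Asn: 2 codons.
Asn: 2 codons.
Lys: 2 codons.
2 × 6 × 2 × 2 × 1 × 2 × 2 × 2 = 384.

384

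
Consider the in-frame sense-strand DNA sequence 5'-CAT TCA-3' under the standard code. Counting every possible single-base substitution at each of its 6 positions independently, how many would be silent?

Codon 1 (CAT, His): 1 synonymous substitution.
Codon 2 (TCA, Ser): 3 synonymous substitutions.
Total: 1 + 3 = 4.

4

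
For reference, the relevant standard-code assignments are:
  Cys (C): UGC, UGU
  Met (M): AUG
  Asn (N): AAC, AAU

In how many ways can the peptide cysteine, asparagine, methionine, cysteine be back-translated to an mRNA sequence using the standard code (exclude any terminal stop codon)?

Cys: 2 codons.
Asn: 2 codons.
Met: 1 codon.
Cys: 2 codons.
2 × 2 × 1 × 2 = 8.

8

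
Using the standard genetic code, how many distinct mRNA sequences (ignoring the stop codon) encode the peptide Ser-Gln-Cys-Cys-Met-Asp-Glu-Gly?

768

Ser: 6 codons.
Gln: 2 codons.
Cys: 2 codons.
Cys: 2 codons.
Met: 1 codon.
Asp: 2 codons.
Glu: 2 codons.
Gly: 4 codons.
6 × 2 × 2 × 2 × 1 × 2 × 2 × 4 = 768.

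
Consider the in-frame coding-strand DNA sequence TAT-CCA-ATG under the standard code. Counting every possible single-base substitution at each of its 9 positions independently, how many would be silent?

Codon 1 (TAT, Tyr): 1 synonymous substitution.
Codon 2 (CCA, Pro): 3 synonymous substitutions.
Codon 3 (ATG, Met): 0 synonymous substitutions.
Total: 1 + 3 + 0 = 4.

4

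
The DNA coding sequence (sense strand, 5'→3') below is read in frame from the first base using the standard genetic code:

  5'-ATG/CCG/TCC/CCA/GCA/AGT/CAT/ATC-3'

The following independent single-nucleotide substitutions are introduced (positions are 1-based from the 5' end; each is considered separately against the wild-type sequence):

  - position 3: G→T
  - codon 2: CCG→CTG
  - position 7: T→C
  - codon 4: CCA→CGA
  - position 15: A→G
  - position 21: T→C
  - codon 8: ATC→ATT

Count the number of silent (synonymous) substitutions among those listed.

Codon 1: ATG (Met) → ATT (Ile) — missense.
Codon 2: CCG (Pro) → CTG (Leu) — missense.
Codon 3: TCC (Ser) → CCC (Pro) — missense.
Codon 4: CCA (Pro) → CGA (Arg) — missense.
Codon 5: GCA (Ala) → GCG (Ala) — synonymous.
Codon 7: CAT (His) → CAC (His) — synonymous.
Codon 8: ATC (Ile) → ATT (Ile) — synonymous.
Synonymous: 3 of 7.

3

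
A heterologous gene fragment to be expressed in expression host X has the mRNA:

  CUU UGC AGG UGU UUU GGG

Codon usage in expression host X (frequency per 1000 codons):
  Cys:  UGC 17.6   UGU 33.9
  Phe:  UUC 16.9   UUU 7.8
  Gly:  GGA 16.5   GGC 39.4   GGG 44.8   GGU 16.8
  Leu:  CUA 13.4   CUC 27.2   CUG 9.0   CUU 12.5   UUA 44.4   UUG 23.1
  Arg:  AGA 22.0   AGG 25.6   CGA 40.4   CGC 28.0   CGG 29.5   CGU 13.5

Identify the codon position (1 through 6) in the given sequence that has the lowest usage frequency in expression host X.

5

Codon 1 CUU (Leu): 12.5 per 1000.
Codon 2 UGC (Cys): 17.6 per 1000.
Codon 3 AGG (Arg): 25.6 per 1000.
Codon 4 UGU (Cys): 33.9 per 1000.
Codon 5 UUU (Phe): 7.8 per 1000.
Codon 6 GGG (Gly): 44.8 per 1000.
Lowest frequency is 7.8 at codon 5.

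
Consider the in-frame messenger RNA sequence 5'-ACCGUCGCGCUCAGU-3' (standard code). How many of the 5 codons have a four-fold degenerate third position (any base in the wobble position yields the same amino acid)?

4

Codon 1 ACC (Thr): third position 4-fold.
Codon 2 GUC (Val): third position 4-fold.
Codon 3 GCG (Ala): third position 4-fold.
Codon 4 CUC (Leu): third position 4-fold.
Codon 5 AGU (Ser): third position 2-fold.
Four-fold degenerate third positions: 4.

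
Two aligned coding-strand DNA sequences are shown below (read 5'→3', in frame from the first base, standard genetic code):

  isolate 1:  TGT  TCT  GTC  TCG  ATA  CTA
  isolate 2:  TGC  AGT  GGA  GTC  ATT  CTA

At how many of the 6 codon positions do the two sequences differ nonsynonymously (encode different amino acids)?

Codon 1: TGT Cys / TGC Cys — synonymous.
Codon 2: TCT Ser / AGT Ser — synonymous.
Codon 3: GTC Val / GGA Gly — nonsynonymous.
Codon 4: TCG Ser / GTC Val — nonsynonymous.
Codon 5: ATA Ile / ATT Ile — synonymous.
Codon 6: CTA Leu / CTA Leu — identical.
Nonsynonymous differences: 2.

2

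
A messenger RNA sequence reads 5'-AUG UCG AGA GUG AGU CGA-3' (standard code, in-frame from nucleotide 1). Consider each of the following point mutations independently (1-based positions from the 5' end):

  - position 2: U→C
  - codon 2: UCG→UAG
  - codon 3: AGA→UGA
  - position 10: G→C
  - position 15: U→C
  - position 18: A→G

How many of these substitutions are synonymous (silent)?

Codon 1: AUG (Met) → ACG (Thr) — missense.
Codon 2: UCG (Ser) → UAG (Stop) — nonsense.
Codon 3: AGA (Arg) → UGA (Stop) — nonsense.
Codon 4: GUG (Val) → CUG (Leu) — missense.
Codon 5: AGU (Ser) → AGC (Ser) — synonymous.
Codon 6: CGA (Arg) → CGG (Arg) — synonymous.
Synonymous: 2 of 6.

2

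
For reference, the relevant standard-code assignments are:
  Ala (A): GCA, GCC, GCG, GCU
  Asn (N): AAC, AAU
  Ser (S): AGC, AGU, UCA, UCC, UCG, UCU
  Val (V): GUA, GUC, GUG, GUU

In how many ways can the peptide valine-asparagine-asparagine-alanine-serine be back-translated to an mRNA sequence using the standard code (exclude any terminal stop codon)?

384

Val: 4 codons.
Asn: 2 codons.
Asn: 2 codons.
Ala: 4 codons.
Ser: 6 codons.
4 × 2 × 2 × 4 × 6 = 384.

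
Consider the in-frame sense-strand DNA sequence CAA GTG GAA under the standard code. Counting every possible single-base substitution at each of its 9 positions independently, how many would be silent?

Codon 1 (CAA, Gln): 1 synonymous substitution.
Codon 2 (GTG, Val): 3 synonymous substitutions.
Codon 3 (GAA, Glu): 1 synonymous substitution.
Total: 1 + 3 + 1 = 5.

5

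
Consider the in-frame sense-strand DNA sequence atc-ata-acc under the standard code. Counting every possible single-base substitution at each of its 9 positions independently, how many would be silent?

7

Codon 1 (ATC, Ile): 2 synonymous substitutions.
Codon 2 (ATA, Ile): 2 synonymous substitutions.
Codon 3 (ACC, Thr): 3 synonymous substitutions.
Total: 2 + 2 + 3 = 7.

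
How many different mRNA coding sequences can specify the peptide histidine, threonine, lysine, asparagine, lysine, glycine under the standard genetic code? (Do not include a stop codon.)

256

His: 2 codons.
Thr: 4 codons.
Lys: 2 codons.
Asn: 2 codons.
Lys: 2 codons.
Gly: 4 codons.
2 × 4 × 2 × 2 × 2 × 4 = 256.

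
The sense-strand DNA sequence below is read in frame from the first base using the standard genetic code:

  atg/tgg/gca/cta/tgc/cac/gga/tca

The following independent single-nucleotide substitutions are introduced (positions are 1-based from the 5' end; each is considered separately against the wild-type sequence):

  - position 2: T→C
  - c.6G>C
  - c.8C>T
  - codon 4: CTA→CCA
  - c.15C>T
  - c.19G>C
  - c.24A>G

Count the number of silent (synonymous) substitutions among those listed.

Codon 1: ATG (Met) → ACG (Thr) — missense.
Codon 2: TGG (Trp) → TGC (Cys) — missense.
Codon 3: GCA (Ala) → GTA (Val) — missense.
Codon 4: CTA (Leu) → CCA (Pro) — missense.
Codon 5: TGC (Cys) → TGT (Cys) — synonymous.
Codon 7: GGA (Gly) → CGA (Arg) — missense.
Codon 8: TCA (Ser) → TCG (Ser) — synonymous.
Synonymous: 2 of 7.

2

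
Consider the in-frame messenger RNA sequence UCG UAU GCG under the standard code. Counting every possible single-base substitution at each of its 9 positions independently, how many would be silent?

Codon 1 (UCG, Ser): 3 synonymous substitutions.
Codon 2 (UAU, Tyr): 1 synonymous substitution.
Codon 3 (GCG, Ala): 3 synonymous substitutions.
Total: 3 + 1 + 3 = 7.

7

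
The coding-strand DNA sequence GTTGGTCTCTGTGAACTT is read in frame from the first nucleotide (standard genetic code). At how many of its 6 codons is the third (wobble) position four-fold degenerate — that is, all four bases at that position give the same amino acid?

4

Codon 1 GTT (Val): third position 4-fold.
Codon 2 GGT (Gly): third position 4-fold.
Codon 3 CTC (Leu): third position 4-fold.
Codon 4 TGT (Cys): third position 2-fold.
Codon 5 GAA (Glu): third position 2-fold.
Codon 6 CTT (Leu): third position 4-fold.
Four-fold degenerate third positions: 4.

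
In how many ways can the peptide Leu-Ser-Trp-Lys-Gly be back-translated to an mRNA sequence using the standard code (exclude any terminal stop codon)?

288

Leu: 6 codons.
Ser: 6 codons.
Trp: 1 codon.
Lys: 2 codons.
Gly: 4 codons.
6 × 6 × 1 × 2 × 4 = 288.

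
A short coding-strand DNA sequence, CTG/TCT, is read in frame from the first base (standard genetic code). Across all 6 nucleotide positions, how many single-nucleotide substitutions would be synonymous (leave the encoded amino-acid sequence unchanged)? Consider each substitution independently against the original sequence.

7

Codon 1 (CTG, Leu): 4 synonymous substitutions.
Codon 2 (TCT, Ser): 3 synonymous substitutions.
Total: 4 + 3 = 7.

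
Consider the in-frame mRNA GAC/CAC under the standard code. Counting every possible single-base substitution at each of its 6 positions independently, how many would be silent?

Codon 1 (GAC, Asp): 1 synonymous substitution.
Codon 2 (CAC, His): 1 synonymous substitution.
Total: 1 + 1 = 2.

2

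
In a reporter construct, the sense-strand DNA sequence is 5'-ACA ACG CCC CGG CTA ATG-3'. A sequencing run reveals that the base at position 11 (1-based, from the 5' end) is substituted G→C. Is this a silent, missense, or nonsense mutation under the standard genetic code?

Position 11 falls in codon 4: CGG → Arg.
After the substitution the codon is CCG → Pro.
Arg ≠ Pro, so this is a missense mutation.

missense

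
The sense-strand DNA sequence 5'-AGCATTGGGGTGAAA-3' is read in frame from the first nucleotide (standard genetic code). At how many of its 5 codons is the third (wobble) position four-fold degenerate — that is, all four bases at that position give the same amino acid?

2

Codon 1 AGC (Ser): third position 2-fold.
Codon 2 ATT (Ile): third position 3-fold.
Codon 3 GGG (Gly): third position 4-fold.
Codon 4 GTG (Val): third position 4-fold.
Codon 5 AAA (Lys): third position 2-fold.
Four-fold degenerate third positions: 2.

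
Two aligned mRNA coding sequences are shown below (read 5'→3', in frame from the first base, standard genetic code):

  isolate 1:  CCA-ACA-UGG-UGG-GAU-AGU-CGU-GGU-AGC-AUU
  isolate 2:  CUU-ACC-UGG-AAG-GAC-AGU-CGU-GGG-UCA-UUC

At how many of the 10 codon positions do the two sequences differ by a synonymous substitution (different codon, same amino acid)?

4

Codon 1: CCA Pro / CUU Leu — nonsynonymous.
Codon 2: ACA Thr / ACC Thr — synonymous.
Codon 3: UGG Trp / UGG Trp — identical.
Codon 4: UGG Trp / AAG Lys — nonsynonymous.
Codon 5: GAU Asp / GAC Asp — synonymous.
Codon 6: AGU Ser / AGU Ser — identical.
Codon 7: CGU Arg / CGU Arg — identical.
Codon 8: GGU Gly / GGG Gly — synonymous.
Codon 9: AGC Ser / UCA Ser — synonymous.
Codon 10: AUU Ile / UUC Phe — nonsynonymous.
Synonymous differences: 4.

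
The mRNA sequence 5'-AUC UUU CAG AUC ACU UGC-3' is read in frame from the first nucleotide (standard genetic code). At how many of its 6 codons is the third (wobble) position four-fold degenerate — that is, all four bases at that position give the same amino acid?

1

Codon 1 AUC (Ile): third position 3-fold.
Codon 2 UUU (Phe): third position 2-fold.
Codon 3 CAG (Gln): third position 2-fold.
Codon 4 AUC (Ile): third position 3-fold.
Codon 5 ACU (Thr): third position 4-fold.
Codon 6 UGC (Cys): third position 2-fold.
Four-fold degenerate third positions: 1.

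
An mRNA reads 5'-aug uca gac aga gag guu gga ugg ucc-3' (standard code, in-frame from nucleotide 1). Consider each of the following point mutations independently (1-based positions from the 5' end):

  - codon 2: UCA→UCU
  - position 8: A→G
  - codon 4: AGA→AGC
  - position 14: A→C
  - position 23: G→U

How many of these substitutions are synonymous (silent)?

Codon 2: UCA (Ser) → UCU (Ser) — synonymous.
Codon 3: GAC (Asp) → GGC (Gly) — missense.
Codon 4: AGA (Arg) → AGC (Ser) — missense.
Codon 5: GAG (Glu) → GCG (Ala) — missense.
Codon 8: UGG (Trp) → UUG (Leu) — missense.
Synonymous: 1 of 5.

1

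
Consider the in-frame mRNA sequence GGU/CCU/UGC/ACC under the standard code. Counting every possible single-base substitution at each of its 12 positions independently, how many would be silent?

Codon 1 (GGU, Gly): 3 synonymous substitutions.
Codon 2 (CCU, Pro): 3 synonymous substitutions.
Codon 3 (UGC, Cys): 1 synonymous substitution.
Codon 4 (ACC, Thr): 3 synonymous substitutions.
Total: 3 + 3 + 1 + 3 = 10.

10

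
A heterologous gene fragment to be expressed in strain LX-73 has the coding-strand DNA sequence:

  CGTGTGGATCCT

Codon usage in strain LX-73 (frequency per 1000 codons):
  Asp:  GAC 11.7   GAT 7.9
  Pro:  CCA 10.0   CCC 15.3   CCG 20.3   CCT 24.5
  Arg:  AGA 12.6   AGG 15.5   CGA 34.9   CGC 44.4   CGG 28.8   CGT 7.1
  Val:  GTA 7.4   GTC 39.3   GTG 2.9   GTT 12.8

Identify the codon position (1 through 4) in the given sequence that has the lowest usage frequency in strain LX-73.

2

Codon 1 CGT (Arg): 7.1 per 1000.
Codon 2 GTG (Val): 2.9 per 1000.
Codon 3 GAT (Asp): 7.9 per 1000.
Codon 4 CCT (Pro): 24.5 per 1000.
Lowest frequency is 2.9 at codon 2.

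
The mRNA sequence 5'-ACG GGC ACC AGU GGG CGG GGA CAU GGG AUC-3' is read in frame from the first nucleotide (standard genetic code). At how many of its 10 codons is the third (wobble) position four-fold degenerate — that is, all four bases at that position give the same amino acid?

Codon 1 ACG (Thr): third position 4-fold.
Codon 2 GGC (Gly): third position 4-fold.
Codon 3 ACC (Thr): third position 4-fold.
Codon 4 AGU (Ser): third position 2-fold.
Codon 5 GGG (Gly): third position 4-fold.
Codon 6 CGG (Arg): third position 4-fold.
Codon 7 GGA (Gly): third position 4-fold.
Codon 8 CAU (His): third position 2-fold.
Codon 9 GGG (Gly): third position 4-fold.
Codon 10 AUC (Ile): third position 3-fold.
Four-fold degenerate third positions: 7.

7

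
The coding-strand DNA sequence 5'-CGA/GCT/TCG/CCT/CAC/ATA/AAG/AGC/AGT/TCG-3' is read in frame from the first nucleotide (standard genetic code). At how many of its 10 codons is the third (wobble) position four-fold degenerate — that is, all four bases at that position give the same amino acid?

5

Codon 1 CGA (Arg): third position 4-fold.
Codon 2 GCT (Ala): third position 4-fold.
Codon 3 TCG (Ser): third position 4-fold.
Codon 4 CCT (Pro): third position 4-fold.
Codon 5 CAC (His): third position 2-fold.
Codon 6 ATA (Ile): third position 3-fold.
Codon 7 AAG (Lys): third position 2-fold.
Codon 8 AGC (Ser): third position 2-fold.
Codon 9 AGT (Ser): third position 2-fold.
Codon 10 TCG (Ser): third position 4-fold.
Four-fold degenerate third positions: 5.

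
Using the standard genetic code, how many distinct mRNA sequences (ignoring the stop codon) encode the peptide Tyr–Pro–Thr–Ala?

128

Tyr: 2 codons.
Pro: 4 codons.
Thr: 4 codons.
Ala: 4 codons.
2 × 4 × 4 × 4 = 128.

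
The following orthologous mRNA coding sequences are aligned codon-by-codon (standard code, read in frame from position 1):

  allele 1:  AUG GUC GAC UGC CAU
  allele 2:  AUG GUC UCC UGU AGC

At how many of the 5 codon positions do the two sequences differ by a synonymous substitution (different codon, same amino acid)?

1

Codon 1: AUG Met / AUG Met — identical.
Codon 2: GUC Val / GUC Val — identical.
Codon 3: GAC Asp / UCC Ser — nonsynonymous.
Codon 4: UGC Cys / UGU Cys — synonymous.
Codon 5: CAU His / AGC Ser — nonsynonymous.
Synonymous differences: 1.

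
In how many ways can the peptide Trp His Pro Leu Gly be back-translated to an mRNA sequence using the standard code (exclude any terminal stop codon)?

Trp: 1 codon.
His: 2 codons.
Pro: 4 codons.
Leu: 6 codons.
Gly: 4 codons.
1 × 2 × 4 × 6 × 4 = 192.

192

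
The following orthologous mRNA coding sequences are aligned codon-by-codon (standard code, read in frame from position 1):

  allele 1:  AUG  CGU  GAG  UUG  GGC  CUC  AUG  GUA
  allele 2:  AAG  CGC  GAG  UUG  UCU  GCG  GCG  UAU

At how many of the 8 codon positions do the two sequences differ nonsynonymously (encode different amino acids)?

Codon 1: AUG Met / AAG Lys — nonsynonymous.
Codon 2: CGU Arg / CGC Arg — synonymous.
Codon 3: GAG Glu / GAG Glu — identical.
Codon 4: UUG Leu / UUG Leu — identical.
Codon 5: GGC Gly / UCU Ser — nonsynonymous.
Codon 6: CUC Leu / GCG Ala — nonsynonymous.
Codon 7: AUG Met / GCG Ala — nonsynonymous.
Codon 8: GUA Val / UAU Tyr — nonsynonymous.
Nonsynonymous differences: 5.

5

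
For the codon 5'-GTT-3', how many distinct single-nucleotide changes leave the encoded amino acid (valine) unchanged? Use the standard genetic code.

3

Position 1: none → 0 synonymous.
Position 2: none → 0 synonymous.
Position 3: GTC, GTA, GTG → 3 synonymous.
Total: 0 + 0 + 3 = 3.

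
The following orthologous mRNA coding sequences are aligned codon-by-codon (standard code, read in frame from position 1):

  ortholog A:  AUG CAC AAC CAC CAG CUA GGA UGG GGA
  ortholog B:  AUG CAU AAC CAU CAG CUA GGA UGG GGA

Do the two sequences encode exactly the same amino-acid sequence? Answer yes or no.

yes

Codon 1: AUG Met / AUG Met — identical.
Codon 2: CAC His / CAU His — synonymous.
Codon 3: AAC Asn / AAC Asn — identical.
Codon 4: CAC His / CAU His — synonymous.
Codon 5: CAG Gln / CAG Gln — identical.
Codon 6: CUA Leu / CUA Leu — identical.
Codon 7: GGA Gly / GGA Gly — identical.
Codon 8: UGG Trp / UGG Trp — identical.
Codon 9: GGA Gly / GGA Gly — identical.
Nonsynonymous differences: 0 → same protein.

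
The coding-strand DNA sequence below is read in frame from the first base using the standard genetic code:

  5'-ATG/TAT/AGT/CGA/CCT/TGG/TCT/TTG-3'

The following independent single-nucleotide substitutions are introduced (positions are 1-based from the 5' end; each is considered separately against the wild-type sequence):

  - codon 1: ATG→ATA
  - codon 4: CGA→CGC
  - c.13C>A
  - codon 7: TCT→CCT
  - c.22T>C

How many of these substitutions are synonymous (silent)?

2

Codon 1: ATG (Met) → ATA (Ile) — missense.
Codon 4: CGA (Arg) → CGC (Arg) — synonymous.
Codon 5: CCT (Pro) → ACT (Thr) — missense.
Codon 7: TCT (Ser) → CCT (Pro) — missense.
Codon 8: TTG (Leu) → CTG (Leu) — synonymous.
Synonymous: 2 of 5.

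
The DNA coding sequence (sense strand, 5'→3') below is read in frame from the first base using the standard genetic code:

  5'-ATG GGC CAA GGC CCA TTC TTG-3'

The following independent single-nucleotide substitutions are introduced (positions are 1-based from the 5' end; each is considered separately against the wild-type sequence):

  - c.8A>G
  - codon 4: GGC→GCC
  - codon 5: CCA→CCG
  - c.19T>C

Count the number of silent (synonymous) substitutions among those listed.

Codon 3: CAA (Gln) → CGA (Arg) — missense.
Codon 4: GGC (Gly) → GCC (Ala) — missense.
Codon 5: CCA (Pro) → CCG (Pro) — synonymous.
Codon 7: TTG (Leu) → CTG (Leu) — synonymous.
Synonymous: 2 of 4.

2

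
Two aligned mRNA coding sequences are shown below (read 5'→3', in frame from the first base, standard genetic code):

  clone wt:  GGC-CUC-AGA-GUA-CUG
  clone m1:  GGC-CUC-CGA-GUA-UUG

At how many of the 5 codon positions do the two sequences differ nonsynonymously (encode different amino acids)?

Codon 1: GGC Gly / GGC Gly — identical.
Codon 2: CUC Leu / CUC Leu — identical.
Codon 3: AGA Arg / CGA Arg — synonymous.
Codon 4: GUA Val / GUA Val — identical.
Codon 5: CUG Leu / UUG Leu — synonymous.
Nonsynonymous differences: 0.

0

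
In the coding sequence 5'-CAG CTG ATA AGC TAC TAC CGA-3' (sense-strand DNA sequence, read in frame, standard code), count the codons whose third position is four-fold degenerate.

Codon 1 CAG (Gln): third position 2-fold.
Codon 2 CTG (Leu): third position 4-fold.
Codon 3 ATA (Ile): third position 3-fold.
Codon 4 AGC (Ser): third position 2-fold.
Codon 5 TAC (Tyr): third position 2-fold.
Codon 6 TAC (Tyr): third position 2-fold.
Codon 7 CGA (Arg): third position 4-fold.
Four-fold degenerate third positions: 2.

2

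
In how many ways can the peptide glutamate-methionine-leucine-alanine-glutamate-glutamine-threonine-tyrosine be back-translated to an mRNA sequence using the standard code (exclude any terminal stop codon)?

Glu: 2 codons.
Met: 1 codon.
Leu: 6 codons.
Ala: 4 codons.
Glu: 2 codons.
Gln: 2 codons.
Thr: 4 codons.
Tyr: 2 codons.
2 × 1 × 6 × 4 × 2 × 2 × 4 × 2 = 1536.

1536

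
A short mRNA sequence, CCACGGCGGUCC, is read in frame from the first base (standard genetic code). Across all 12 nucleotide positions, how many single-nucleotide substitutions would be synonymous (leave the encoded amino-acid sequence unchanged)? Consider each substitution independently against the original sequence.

Codon 1 (CCA, Pro): 3 synonymous substitutions.
Codon 2 (CGG, Arg): 4 synonymous substitutions.
Codon 3 (CGG, Arg): 4 synonymous substitutions.
Codon 4 (UCC, Ser): 3 synonymous substitutions.
Total: 3 + 4 + 4 + 3 = 14.

14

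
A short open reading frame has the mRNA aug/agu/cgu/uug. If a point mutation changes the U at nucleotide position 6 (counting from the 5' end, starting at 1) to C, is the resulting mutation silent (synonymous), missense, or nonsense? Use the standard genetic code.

Position 6 falls in codon 2: AGU → Ser.
After the substitution the codon is AGC → Ser.
Both encode Ser, so the change is synonymous.

silent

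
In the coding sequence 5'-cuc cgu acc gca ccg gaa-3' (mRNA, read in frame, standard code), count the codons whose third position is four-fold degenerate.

5

Codon 1 CUC (Leu): third position 4-fold.
Codon 2 CGU (Arg): third position 4-fold.
Codon 3 ACC (Thr): third position 4-fold.
Codon 4 GCA (Ala): third position 4-fold.
Codon 5 CCG (Pro): third position 4-fold.
Codon 6 GAA (Glu): third position 2-fold.
Four-fold degenerate third positions: 5.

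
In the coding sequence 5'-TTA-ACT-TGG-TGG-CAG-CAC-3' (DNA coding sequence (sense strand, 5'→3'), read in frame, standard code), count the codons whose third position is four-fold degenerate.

Codon 1 TTA (Leu): third position 2-fold.
Codon 2 ACT (Thr): third position 4-fold.
Codon 3 TGG (Trp): third position 1-fold.
Codon 4 TGG (Trp): third position 1-fold.
Codon 5 CAG (Gln): third position 2-fold.
Codon 6 CAC (His): third position 2-fold.
Four-fold degenerate third positions: 1.

1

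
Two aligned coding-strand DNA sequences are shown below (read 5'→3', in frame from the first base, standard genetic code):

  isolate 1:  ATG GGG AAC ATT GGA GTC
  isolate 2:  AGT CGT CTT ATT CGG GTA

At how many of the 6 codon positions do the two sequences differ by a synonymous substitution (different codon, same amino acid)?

1

Codon 1: ATG Met / AGT Ser — nonsynonymous.
Codon 2: GGG Gly / CGT Arg — nonsynonymous.
Codon 3: AAC Asn / CTT Leu — nonsynonymous.
Codon 4: ATT Ile / ATT Ile — identical.
Codon 5: GGA Gly / CGG Arg — nonsynonymous.
Codon 6: GTC Val / GTA Val — synonymous.
Synonymous differences: 1.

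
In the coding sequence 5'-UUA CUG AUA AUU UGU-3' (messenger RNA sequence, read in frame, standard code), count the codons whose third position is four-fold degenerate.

Codon 1 UUA (Leu): third position 2-fold.
Codon 2 CUG (Leu): third position 4-fold.
Codon 3 AUA (Ile): third position 3-fold.
Codon 4 AUU (Ile): third position 3-fold.
Codon 5 UGU (Cys): third position 2-fold.
Four-fold degenerate third positions: 1.

1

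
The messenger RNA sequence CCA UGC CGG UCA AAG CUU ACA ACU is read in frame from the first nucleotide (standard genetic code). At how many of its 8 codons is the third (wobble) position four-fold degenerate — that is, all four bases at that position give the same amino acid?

Codon 1 CCA (Pro): third position 4-fold.
Codon 2 UGC (Cys): third position 2-fold.
Codon 3 CGG (Arg): third position 4-fold.
Codon 4 UCA (Ser): third position 4-fold.
Codon 5 AAG (Lys): third position 2-fold.
Codon 6 CUU (Leu): third position 4-fold.
Codon 7 ACA (Thr): third position 4-fold.
Codon 8 ACU (Thr): third position 4-fold.
Four-fold degenerate third positions: 6.

6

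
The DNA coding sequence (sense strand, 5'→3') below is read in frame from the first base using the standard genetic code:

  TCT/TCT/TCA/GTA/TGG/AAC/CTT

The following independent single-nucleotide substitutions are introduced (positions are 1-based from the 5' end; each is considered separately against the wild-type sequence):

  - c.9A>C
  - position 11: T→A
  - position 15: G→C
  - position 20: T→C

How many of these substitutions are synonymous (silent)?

Codon 3: TCA (Ser) → TCC (Ser) — synonymous.
Codon 4: GTA (Val) → GAA (Glu) — missense.
Codon 5: TGG (Trp) → TGC (Cys) — missense.
Codon 7: CTT (Leu) → CCT (Pro) — missense.
Synonymous: 1 of 4.

1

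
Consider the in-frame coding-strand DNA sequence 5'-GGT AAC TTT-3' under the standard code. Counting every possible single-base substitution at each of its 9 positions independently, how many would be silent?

5

Codon 1 (GGT, Gly): 3 synonymous substitutions.
Codon 2 (AAC, Asn): 1 synonymous substitution.
Codon 3 (TTT, Phe): 1 synonymous substitution.
Total: 3 + 1 + 1 = 5.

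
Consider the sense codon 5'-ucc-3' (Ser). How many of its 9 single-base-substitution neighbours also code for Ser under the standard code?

3

Position 1: none → 0 synonymous.
Position 2: none → 0 synonymous.
Position 3: UCU, UCA, UCG → 3 synonymous.
Total: 0 + 0 + 3 = 3.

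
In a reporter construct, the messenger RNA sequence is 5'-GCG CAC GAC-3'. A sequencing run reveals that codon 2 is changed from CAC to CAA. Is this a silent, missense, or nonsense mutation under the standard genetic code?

missense

Position 6 falls in codon 2: CAC → His.
After the substitution the codon is CAA → Gln.
His ≠ Gln, so this is a missense mutation.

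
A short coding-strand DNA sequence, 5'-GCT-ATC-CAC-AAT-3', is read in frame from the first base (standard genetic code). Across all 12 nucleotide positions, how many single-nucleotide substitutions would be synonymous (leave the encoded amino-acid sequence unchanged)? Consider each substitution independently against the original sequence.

7

Codon 1 (GCT, Ala): 3 synonymous substitutions.
Codon 2 (ATC, Ile): 2 synonymous substitutions.
Codon 3 (CAC, His): 1 synonymous substitution.
Codon 4 (AAT, Asn): 1 synonymous substitution.
Total: 3 + 2 + 1 + 1 = 7.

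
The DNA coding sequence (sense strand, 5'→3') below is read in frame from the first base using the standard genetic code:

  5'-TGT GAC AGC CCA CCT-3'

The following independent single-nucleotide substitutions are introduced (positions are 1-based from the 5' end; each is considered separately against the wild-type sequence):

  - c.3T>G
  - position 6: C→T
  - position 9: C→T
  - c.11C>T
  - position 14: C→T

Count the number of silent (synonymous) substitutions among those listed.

2

Codon 1: TGT (Cys) → TGG (Trp) — missense.
Codon 2: GAC (Asp) → GAT (Asp) — synonymous.
Codon 3: AGC (Ser) → AGT (Ser) — synonymous.
Codon 4: CCA (Pro) → CTA (Leu) — missense.
Codon 5: CCT (Pro) → CTT (Leu) — missense.
Synonymous: 2 of 5.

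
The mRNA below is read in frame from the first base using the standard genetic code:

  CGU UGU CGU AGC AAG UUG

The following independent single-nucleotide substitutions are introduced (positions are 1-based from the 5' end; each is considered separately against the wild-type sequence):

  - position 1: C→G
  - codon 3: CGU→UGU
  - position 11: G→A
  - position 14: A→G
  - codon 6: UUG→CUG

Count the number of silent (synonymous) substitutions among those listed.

1

Codon 1: CGU (Arg) → GGU (Gly) — missense.
Codon 3: CGU (Arg) → UGU (Cys) — missense.
Codon 4: AGC (Ser) → AAC (Asn) — missense.
Codon 5: AAG (Lys) → AGG (Arg) — missense.
Codon 6: UUG (Leu) → CUG (Leu) — synonymous.
Synonymous: 1 of 5.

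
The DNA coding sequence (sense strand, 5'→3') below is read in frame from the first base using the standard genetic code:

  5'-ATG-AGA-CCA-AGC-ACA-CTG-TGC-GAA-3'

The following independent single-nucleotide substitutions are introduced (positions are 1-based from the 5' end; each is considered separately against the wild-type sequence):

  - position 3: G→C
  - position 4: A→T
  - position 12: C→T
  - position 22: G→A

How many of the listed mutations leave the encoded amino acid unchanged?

Codon 1: ATG (Met) → ATC (Ile) — missense.
Codon 2: AGA (Arg) → TGA (Stop) — nonsense.
Codon 4: AGC (Ser) → AGT (Ser) — synonymous.
Codon 8: GAA (Glu) → AAA (Lys) — missense.
Synonymous: 1 of 4.

1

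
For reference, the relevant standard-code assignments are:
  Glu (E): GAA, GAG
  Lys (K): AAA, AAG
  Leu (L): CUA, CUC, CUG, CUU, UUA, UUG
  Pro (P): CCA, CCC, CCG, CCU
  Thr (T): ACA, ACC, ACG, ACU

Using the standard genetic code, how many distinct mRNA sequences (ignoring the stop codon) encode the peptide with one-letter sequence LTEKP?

Leu: 6 codons.
Thr: 4 codons.
Glu: 2 codons.
Lys: 2 codons.
Pro: 4 codons.
6 × 4 × 2 × 2 × 4 = 384.

384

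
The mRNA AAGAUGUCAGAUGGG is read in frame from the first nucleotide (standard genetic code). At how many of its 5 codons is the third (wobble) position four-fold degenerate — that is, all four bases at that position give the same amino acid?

Codon 1 AAG (Lys): third position 2-fold.
Codon 2 AUG (Met): third position 1-fold.
Codon 3 UCA (Ser): third position 4-fold.
Codon 4 GAU (Asp): third position 2-fold.
Codon 5 GGG (Gly): third position 4-fold.
Four-fold degenerate third positions: 2.

2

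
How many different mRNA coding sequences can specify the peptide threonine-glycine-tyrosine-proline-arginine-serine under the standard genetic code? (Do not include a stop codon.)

4608

Thr: 4 codons.
Gly: 4 codons.
Tyr: 2 codons.
Pro: 4 codons.
Arg: 6 codons.
Ser: 6 codons.
4 × 4 × 2 × 4 × 6 × 6 = 4608.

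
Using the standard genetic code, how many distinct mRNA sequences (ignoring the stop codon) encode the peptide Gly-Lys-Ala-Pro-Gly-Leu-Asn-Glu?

12288

Gly: 4 codons.
Lys: 2 codons.
Ala: 4 codons.
Pro: 4 codons.
Gly: 4 codons.
Leu: 6 codons.
Asn: 2 codons.
Glu: 2 codons.
4 × 2 × 4 × 4 × 4 × 6 × 2 × 2 = 12288.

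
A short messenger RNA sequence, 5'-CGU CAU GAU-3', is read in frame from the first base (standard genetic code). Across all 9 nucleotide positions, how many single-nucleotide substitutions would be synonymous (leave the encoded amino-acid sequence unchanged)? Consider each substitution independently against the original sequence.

Codon 1 (CGU, Arg): 3 synonymous substitutions.
Codon 2 (CAU, His): 1 synonymous substitution.
Codon 3 (GAU, Asp): 1 synonymous substitution.
Total: 3 + 1 + 1 = 5.

5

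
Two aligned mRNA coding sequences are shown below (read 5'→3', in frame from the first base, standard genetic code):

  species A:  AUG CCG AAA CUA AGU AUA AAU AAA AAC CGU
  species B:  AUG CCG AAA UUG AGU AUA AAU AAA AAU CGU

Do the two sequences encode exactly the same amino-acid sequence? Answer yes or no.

yes

Codon 1: AUG Met / AUG Met — identical.
Codon 2: CCG Pro / CCG Pro — identical.
Codon 3: AAA Lys / AAA Lys — identical.
Codon 4: CUA Leu / UUG Leu — synonymous.
Codon 5: AGU Ser / AGU Ser — identical.
Codon 6: AUA Ile / AUA Ile — identical.
Codon 7: AAU Asn / AAU Asn — identical.
Codon 8: AAA Lys / AAA Lys — identical.
Codon 9: AAC Asn / AAU Asn — synonymous.
Codon 10: CGU Arg / CGU Arg — identical.
Nonsynonymous differences: 0 → same protein.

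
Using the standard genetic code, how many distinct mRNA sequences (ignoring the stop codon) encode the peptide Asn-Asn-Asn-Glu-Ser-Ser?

576

Asn: 2 codons.
Asn: 2 codons.
Asn: 2 codons.
Glu: 2 codons.
Ser: 6 codons.
Ser: 6 codons.
2 × 2 × 2 × 2 × 6 × 6 = 576.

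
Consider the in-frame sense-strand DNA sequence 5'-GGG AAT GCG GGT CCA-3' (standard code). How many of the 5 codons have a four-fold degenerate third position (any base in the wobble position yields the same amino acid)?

4

Codon 1 GGG (Gly): third position 4-fold.
Codon 2 AAT (Asn): third position 2-fold.
Codon 3 GCG (Ala): third position 4-fold.
Codon 4 GGT (Gly): third position 4-fold.
Codon 5 CCA (Pro): third position 4-fold.
Four-fold degenerate third positions: 4.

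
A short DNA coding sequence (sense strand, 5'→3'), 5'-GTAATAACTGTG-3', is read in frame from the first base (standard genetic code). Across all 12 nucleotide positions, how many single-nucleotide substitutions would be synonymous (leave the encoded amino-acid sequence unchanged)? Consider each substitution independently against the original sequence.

Codon 1 (GTA, Val): 3 synonymous substitutions.
Codon 2 (ATA, Ile): 2 synonymous substitutions.
Codon 3 (ACT, Thr): 3 synonymous substitutions.
Codon 4 (GTG, Val): 3 synonymous substitutions.
Total: 3 + 2 + 3 + 3 = 11.

11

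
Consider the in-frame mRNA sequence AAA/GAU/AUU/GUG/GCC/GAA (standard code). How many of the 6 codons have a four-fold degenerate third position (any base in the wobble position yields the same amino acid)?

2

Codon 1 AAA (Lys): third position 2-fold.
Codon 2 GAU (Asp): third position 2-fold.
Codon 3 AUU (Ile): third position 3-fold.
Codon 4 GUG (Val): third position 4-fold.
Codon 5 GCC (Ala): third position 4-fold.
Codon 6 GAA (Glu): third position 2-fold.
Four-fold degenerate third positions: 2.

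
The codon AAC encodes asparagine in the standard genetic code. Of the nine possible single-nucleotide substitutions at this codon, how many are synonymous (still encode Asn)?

1

Position 1: none → 0 synonymous.
Position 2: none → 0 synonymous.
Position 3: AAU → 1 synonymous.
Total: 0 + 0 + 1 = 1.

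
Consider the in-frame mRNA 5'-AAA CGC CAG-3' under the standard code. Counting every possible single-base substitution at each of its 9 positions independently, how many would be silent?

Codon 1 (AAA, Lys): 1 synonymous substitution.
Codon 2 (CGC, Arg): 3 synonymous substitutions.
Codon 3 (CAG, Gln): 1 synonymous substitution.
Total: 1 + 3 + 1 = 5.

5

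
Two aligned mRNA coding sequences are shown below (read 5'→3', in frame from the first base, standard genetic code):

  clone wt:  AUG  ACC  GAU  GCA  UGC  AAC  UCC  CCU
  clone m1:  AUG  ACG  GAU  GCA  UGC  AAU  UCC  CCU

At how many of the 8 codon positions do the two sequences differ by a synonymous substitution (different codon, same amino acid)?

Codon 1: AUG Met / AUG Met — identical.
Codon 2: ACC Thr / ACG Thr — synonymous.
Codon 3: GAU Asp / GAU Asp — identical.
Codon 4: GCA Ala / GCA Ala — identical.
Codon 5: UGC Cys / UGC Cys — identical.
Codon 6: AAC Asn / AAU Asn — synonymous.
Codon 7: UCC Ser / UCC Ser — identical.
Codon 8: CCU Pro / CCU Pro — identical.
Synonymous differences: 2.

2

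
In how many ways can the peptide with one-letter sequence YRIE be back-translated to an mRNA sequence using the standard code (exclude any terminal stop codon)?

72

Tyr: 2 codons.
Arg: 6 codons.
Ile: 3 codons.
Glu: 2 codons.
2 × 6 × 3 × 2 = 72.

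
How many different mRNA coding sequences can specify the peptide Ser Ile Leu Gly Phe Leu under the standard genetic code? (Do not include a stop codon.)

5184

Ser: 6 codons.
Ile: 3 codons.
Leu: 6 codons.
Gly: 4 codons.
Phe: 2 codons.
Leu: 6 codons.
6 × 3 × 6 × 4 × 2 × 6 = 5184.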